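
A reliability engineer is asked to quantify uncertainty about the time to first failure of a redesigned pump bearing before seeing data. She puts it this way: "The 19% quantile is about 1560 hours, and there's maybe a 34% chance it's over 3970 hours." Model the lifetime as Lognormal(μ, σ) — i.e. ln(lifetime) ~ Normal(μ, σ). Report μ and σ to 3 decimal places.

μ ≈ 7.988, σ ≈ 0.724

If T ~ Lognormal(μ,σ) then ln T ~ Normal(μ,σ), so the p-quantile of ln T is μ + z_p·σ.
ln(1560) = 7.352 and ln(3970) = 8.287; z_{0.19} = -0.8779, z_{0.66} = 0.4125.
σ = (8.287 − 7.352)/(0.4125 − (-0.8779)) = 0.724.
μ = 7.352 − (-0.8779)·0.724 = 7.988.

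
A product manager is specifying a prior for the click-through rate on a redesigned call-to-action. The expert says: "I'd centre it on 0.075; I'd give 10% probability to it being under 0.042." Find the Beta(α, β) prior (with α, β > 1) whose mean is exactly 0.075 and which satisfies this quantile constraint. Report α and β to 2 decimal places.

With mean 0.075 fixed, write α = 0.075s, β = 0.925s where s = α+β.
Need P(θ < 0.042) = 0.1 under Beta(0.075s, 0.925s). Normal approximation: (q−m)/√(m(1−m)/s) ≈ z_{0.1} = -1.28, so s ≈ 0.075·0.925·(-1.28)²/(0.042−0.075)² = 104.6.
At s = 104.6: P(θ<0.042) ≈ 0.080. Adjusting to match 0.1 gives s ≈ 89.11.
So α = 0.075·89.11 ≈ 6.68, β = 0.925·89.11 ≈ 82.43.

α ≈ 6.68, β ≈ 82.43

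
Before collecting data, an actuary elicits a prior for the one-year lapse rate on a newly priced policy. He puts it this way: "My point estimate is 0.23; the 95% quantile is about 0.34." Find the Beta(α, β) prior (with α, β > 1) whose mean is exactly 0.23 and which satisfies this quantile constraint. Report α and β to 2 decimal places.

α ≈ 10.11, β ≈ 33.84

With mean 0.23 fixed, write α = 0.23s, β = 0.77s where s = α+β.
Need P(θ < 0.34) = 0.95 under Beta(0.23s, 0.77s). Normal approximation: (q−m)/√(m(1−m)/s) ≈ z_{0.95} = 1.64, so s ≈ 0.23·0.77·(1.64)²/(0.34−0.23)² = 39.6.
At s = 39.6: P(θ<0.34) ≈ 0.941. Adjusting to match 0.95 gives s ≈ 43.94.
So α = 0.23·43.94 ≈ 10.11, β = 0.77·43.94 ≈ 33.84.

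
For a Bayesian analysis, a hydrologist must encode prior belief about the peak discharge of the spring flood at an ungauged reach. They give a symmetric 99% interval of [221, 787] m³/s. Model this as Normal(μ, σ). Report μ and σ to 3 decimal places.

μ = 504.000, σ = 109.868

A symmetric 99% interval runs μ ± z·σ with z = 2.576.
Half-width = 283, so σ = 283/2.576 = 109.868.
μ is the interval midpoint, 504.000.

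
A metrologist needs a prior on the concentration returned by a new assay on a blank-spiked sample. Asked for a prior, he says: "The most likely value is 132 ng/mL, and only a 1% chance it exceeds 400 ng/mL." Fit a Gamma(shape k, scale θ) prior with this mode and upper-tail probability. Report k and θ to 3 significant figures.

k ≈ 4.65, θ ≈ 36.1

Gamma(k,θ) with k>1 has mode (k−1)θ, so θ = 132/(k−1).
Need P(X < 400) = 0.99 with θ tied to k this way. Start at k = 2, θ = 132: P(X<400) ≈ 0.805.
Too low — raise k to concentrate. Iterating converges to k ≈ 4.65.
Then θ = 132/(4.65−1) ≈ 36.1.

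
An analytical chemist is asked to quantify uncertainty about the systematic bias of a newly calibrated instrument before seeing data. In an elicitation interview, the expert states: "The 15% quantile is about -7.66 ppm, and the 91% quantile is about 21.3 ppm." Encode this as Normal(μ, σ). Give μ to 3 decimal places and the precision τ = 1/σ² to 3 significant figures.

μ = 4.966, τ = 0.00674

For Normal(μ,σ), the p-quantile is μ + z_p·σ. Here z_{0.15} = -1.036, z_{0.91} = 1.341.
So -7.66 = μ − 1.036σ and 21.3 = μ + 1.341σ.
Subtracting: σ = (21.3 − -7.66)/(1.341 − (-1.036)) = 12.182.
Then μ = -7.66 − (-1.036)·12.182 = 4.966.
Precision τ = 1/σ² = 1/12.18² = 0.00674.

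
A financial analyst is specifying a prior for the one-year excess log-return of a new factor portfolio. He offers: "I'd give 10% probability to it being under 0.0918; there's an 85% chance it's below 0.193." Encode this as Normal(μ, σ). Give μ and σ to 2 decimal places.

For Normal(μ,σ), the p-quantile is μ + z_p·σ. Here z_{0.1} = -1.282, z_{0.85} = 1.036.
So 0.0918 = μ − 1.282σ and 0.193 = μ + 1.036σ.
Subtracting: σ = (0.193 − 0.0918)/(1.036 − (-1.282)) = 0.04.
Then μ = 0.0918 − (-1.282)·0.04 = 0.15.

μ = 0.15, σ = 0.04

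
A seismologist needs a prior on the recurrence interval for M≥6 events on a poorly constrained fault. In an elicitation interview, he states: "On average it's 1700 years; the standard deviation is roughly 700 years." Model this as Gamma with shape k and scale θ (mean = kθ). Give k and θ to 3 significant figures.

For Gamma(k, scale θ): mean = kθ, variance = kθ², so CV = 1/√k.
CV = SD/mean = 700/1700 = 0.4118, hence k = 1/CV² = 5.9.
Then θ = mean/k = 1700/5.9 = 288.

k ≈ 5.9, θ ≈ 288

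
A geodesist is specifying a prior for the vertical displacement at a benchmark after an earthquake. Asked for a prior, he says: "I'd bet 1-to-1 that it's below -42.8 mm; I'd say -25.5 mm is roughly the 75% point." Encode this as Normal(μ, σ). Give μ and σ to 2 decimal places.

μ = -42.80, σ = 25.65

For Normal(μ,σ), the p-quantile is μ + z_p·σ. Here z_{0.5} = 0, z_{0.75} = 0.6745.
So -42.8 = μ + 0σ and -25.5 = μ + 0.6745σ.
Subtracting: σ = (-25.5 − -42.8)/(0.6745 − (0)) = 25.65.
Then μ = -42.8 − (0)·25.65 = -42.80.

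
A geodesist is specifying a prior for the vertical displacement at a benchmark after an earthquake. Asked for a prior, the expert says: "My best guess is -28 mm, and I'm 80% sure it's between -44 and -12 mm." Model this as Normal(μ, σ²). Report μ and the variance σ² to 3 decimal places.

μ = -28.000, σ² = 155.872

A symmetric 80% interval runs μ ± z·σ with z = 1.282.
Half-width = 16, so σ = 16/1.282 = 12.4849 and σ² = 155.872.
μ is the stated best guess, -28.000.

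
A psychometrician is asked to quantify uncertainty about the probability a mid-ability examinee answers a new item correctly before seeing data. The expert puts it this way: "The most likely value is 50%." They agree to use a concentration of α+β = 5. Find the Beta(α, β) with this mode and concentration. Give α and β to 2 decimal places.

For α,β > 1 the Beta mode is (α−1)/(α+β−2). With α+β = 5, the mode is (α−1)/3.
Set (α−1)/3 = 0.5 → α = 1 + 0.5·3 = 2.50.
β = 5 − α = 2.50.

α = 2.50, β = 2.50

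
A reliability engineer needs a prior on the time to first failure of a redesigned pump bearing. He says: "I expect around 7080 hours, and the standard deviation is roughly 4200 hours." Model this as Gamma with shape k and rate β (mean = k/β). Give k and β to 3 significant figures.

k ≈ 2.84, β ≈ 0.000401

For Gamma(k, rate β): mean = k/β, variance = k/β², so CV = 1/√k.
CV = SD/mean = 4200/7080 = 0.5932, hence k = 1/CV² = 2.84.
Then β = k/mean = 2.84/7080 = 0.000401.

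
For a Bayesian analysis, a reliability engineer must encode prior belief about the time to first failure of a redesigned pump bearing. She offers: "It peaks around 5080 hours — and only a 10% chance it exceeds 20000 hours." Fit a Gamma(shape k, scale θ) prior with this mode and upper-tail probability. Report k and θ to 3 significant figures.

Gamma(k,θ) with k>1 has mode (k−1)θ, so θ = 5080/(k−1).
Need P(X < 20000) = 0.9 with θ tied to k this way. Start at k = 2, θ = 5080: P(X<20000) ≈ 0.904.
Too high — lower k to spread out. Iterating converges to k ≈ 1.98.
Then θ = 5080/(1.98−1) ≈ 5180.

k ≈ 1.98, θ ≈ 5180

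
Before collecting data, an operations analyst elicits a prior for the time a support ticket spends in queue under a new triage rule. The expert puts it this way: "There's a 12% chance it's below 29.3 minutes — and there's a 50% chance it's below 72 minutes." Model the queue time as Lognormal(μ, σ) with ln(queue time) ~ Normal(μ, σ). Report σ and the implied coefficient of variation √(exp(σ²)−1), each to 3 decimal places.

If T ~ Lognormal(μ,σ) then ln T ~ Normal(μ,σ), so the p-quantile of ln T is μ + z_p·σ.
ln(29.3) = 3.378 and ln(72) = 4.277; z_{0.12} = -1.175, z_{0.5} = 0.
σ = (4.277 − 3.378)/(0 − (-1.175)) = 0.765.
μ = 3.378 − (-1.175)·0.765 = 4.277.
CV = √(exp(σ²)−1) = √(exp(0.5855)−1) = 0.892.

σ ≈ 0.765, CV ≈ 0.892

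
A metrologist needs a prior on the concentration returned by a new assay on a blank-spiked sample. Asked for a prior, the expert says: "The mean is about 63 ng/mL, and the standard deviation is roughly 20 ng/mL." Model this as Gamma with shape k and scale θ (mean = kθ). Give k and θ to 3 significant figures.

k ≈ 9.92, θ ≈ 6.35

For Gamma(k, scale θ): mean = kθ, variance = kθ², so CV = 1/√k.
CV = SD/mean = 20/63 = 0.3175, hence k = 1/CV² = 9.92.
Then θ = mean/k = 63/9.92 = 6.35.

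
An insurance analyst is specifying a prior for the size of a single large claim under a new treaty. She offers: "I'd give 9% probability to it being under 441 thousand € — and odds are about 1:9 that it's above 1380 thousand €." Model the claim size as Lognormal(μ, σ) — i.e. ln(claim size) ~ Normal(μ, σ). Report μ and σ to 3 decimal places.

If T ~ Lognormal(μ,σ) then ln T ~ Normal(μ,σ), so the p-quantile of ln T is μ + z_p·σ.
ln(441) = 6.089 and ln(1380) = 7.23; z_{0.09} = -1.341, z_{0.9} = 1.282.
σ = (7.23 − 6.089)/(1.282 − (-1.341)) = 0.435.
μ = 6.089 − (-1.341)·0.435 = 6.672.

μ ≈ 6.672, σ ≈ 0.435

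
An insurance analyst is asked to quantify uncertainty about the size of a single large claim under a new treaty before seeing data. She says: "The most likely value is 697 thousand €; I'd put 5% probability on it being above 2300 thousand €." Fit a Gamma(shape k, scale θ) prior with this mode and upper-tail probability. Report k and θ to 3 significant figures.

Gamma(k,θ) with k>1 has mode (k−1)θ, so θ = 697/(k−1).
Need P(X < 2300) = 0.95 with θ tied to k this way. Start at k = 2, θ = 697: P(X<2300) ≈ 0.841.
Too low — raise k to concentrate. Iterating converges to k ≈ 2.83.
Then θ = 697/(2.83−1) ≈ 381.

k ≈ 2.83, θ ≈ 381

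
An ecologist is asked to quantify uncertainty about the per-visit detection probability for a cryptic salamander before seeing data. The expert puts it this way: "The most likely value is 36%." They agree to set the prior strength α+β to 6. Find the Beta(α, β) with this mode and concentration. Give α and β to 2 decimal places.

For α,β > 1 the Beta mode is (α−1)/(α+β−2). With α+β = 6, the mode is (α−1)/4.
Set (α−1)/4 = 0.36 → α = 1 + 0.36·4 = 2.44.
β = 6 − α = 3.56.

α = 2.44, β = 3.56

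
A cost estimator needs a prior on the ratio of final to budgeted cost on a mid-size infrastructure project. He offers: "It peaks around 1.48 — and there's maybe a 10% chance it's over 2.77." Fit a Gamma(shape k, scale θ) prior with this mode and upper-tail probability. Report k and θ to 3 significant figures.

k ≈ 5.86, θ ≈ 0.304

Gamma(k,θ) with k>1 has mode (k−1)θ, so θ = 1.48/(k−1).
Need P(X < 2.77) = 0.9 with θ tied to k this way. Start at k = 2, θ = 1.48: P(X<2.77) ≈ 0.558.
Too low — raise k to concentrate. Iterating converges to k ≈ 5.86.
Then θ = 1.48/(5.86−1) ≈ 0.304.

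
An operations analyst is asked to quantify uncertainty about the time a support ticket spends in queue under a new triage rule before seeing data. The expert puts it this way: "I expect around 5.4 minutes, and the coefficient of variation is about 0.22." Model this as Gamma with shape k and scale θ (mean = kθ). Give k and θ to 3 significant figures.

k ≈ 20.7, θ ≈ 0.261

For Gamma(k, scale θ): mean = kθ, variance = kθ², so CV = 1/√k.
CV = 0.22, hence k = 1/CV² = 20.7.
Then θ = mean/k = 5.4/20.7 = 0.261.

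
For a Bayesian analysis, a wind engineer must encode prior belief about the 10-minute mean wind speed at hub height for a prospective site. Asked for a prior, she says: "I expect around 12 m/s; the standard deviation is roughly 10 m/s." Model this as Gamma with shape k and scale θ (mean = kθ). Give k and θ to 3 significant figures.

k ≈ 1.44, θ ≈ 8.33

For Gamma(k, scale θ): mean = kθ, variance = kθ², so CV = 1/√k.
CV = SD/mean = 10/12 = 0.8333, hence k = 1/CV² = 1.44.
Then θ = mean/k = 12/1.44 = 8.33.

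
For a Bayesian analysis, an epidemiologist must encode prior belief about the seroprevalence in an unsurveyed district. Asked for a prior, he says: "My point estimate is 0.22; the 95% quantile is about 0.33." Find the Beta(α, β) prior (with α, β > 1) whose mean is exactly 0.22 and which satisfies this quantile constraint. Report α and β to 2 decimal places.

With mean 0.22 fixed, write α = 0.22s, β = 0.78s where s = α+β.
Need P(θ < 0.33) = 0.95 under Beta(0.22s, 0.78s). Normal approximation: (q−m)/√(m(1−m)/s) ≈ z_{0.95} = 1.64, so s ≈ 0.22·0.78·(1.64)²/(0.33−0.22)² = 38.4.
At s = 38.4: P(θ<0.33) ≈ 0.941. Adjusting to match 0.95 gives s ≈ 42.87.
So α = 0.22·42.87 ≈ 9.43, β = 0.78·42.87 ≈ 33.44.

α ≈ 9.43, β ≈ 33.44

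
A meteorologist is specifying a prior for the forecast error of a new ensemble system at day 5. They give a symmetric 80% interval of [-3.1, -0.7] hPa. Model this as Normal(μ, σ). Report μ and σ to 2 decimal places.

μ = -1.90, σ = 0.94

A symmetric 80% interval runs μ ± z·σ with z = 1.282.
Half-width = 1.2, so σ = 1.2/1.282 = 0.94.
μ is the interval midpoint, -1.90.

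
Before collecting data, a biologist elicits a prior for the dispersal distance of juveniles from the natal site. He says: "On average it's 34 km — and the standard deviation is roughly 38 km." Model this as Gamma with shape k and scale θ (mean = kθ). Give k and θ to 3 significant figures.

k ≈ 0.801, θ ≈ 42.5

For Gamma(k, scale θ): mean = kθ, variance = kθ², so CV = 1/√k.
CV = SD/mean = 38/34 = 1.118, hence k = 1/CV² = 0.801.
Then θ = mean/k = 34/0.801 = 42.5.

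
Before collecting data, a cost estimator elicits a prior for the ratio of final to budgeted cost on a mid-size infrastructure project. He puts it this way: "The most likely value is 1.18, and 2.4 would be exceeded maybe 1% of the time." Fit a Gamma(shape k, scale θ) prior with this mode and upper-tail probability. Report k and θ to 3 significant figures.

k ≈ 10.7, θ ≈ 0.121

Gamma(k,θ) with k>1 has mode (k−1)θ, so θ = 1.18/(k−1).
Need P(X < 2.4) = 0.99 with θ tied to k this way. Start at k = 2, θ = 1.18: P(X<2.4) ≈ 0.603.
Too low — raise k to concentrate. Iterating converges to k ≈ 10.7.
Then θ = 1.18/(10.7−1) ≈ 0.121.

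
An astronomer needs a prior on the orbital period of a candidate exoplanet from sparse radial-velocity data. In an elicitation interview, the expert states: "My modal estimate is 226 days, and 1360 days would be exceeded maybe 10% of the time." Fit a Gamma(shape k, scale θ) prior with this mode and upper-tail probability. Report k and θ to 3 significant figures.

k ≈ 1.53, θ ≈ 429

Gamma(k,θ) with k>1 has mode (k−1)θ, so θ = 226/(k−1).
Need P(X < 1360) = 0.9 with θ tied to k this way. Start at k = 2, θ = 226: P(X<1360) ≈ 0.983.
Too high — lower k to spread out. Iterating converges to k ≈ 1.53.
Then θ = 226/(1.53−1) ≈ 429.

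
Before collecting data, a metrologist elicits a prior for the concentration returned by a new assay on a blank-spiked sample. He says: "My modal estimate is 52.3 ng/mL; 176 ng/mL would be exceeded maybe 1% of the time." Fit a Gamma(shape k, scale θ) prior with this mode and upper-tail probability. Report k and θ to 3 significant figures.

k ≈ 3.97, θ ≈ 17.6

Gamma(k,θ) with k>1 has mode (k−1)θ, so θ = 52.3/(k−1).
Need P(X < 176) = 0.99 with θ tied to k this way. Start at k = 2, θ = 52.3: P(X<176) ≈ 0.849.
Too low — raise k to concentrate. Iterating converges to k ≈ 3.97.
Then θ = 52.3/(3.97−1) ≈ 17.6.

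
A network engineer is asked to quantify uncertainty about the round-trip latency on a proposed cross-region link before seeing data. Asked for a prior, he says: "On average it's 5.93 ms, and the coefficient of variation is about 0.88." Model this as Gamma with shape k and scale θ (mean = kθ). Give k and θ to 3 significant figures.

k ≈ 1.29, θ ≈ 4.59

For Gamma(k, scale θ): mean = kθ, variance = kθ², so CV = 1/√k.
CV = 0.88, hence k = 1/CV² = 1.29.
Then θ = mean/k = 5.93/1.29 = 4.59.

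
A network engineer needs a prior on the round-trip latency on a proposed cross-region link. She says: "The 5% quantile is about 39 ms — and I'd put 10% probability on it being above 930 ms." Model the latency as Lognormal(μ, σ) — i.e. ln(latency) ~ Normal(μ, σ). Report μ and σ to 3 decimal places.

If T ~ Lognormal(μ,σ) then ln T ~ Normal(μ,σ), so the p-quantile of ln T is μ + z_p·σ.
ln(39) = 3.664 and ln(930) = 6.835; z_{0.05} = -1.645, z_{0.9} = 1.282.
σ = (6.835 − 3.664)/(1.282 − (-1.645)) = 1.084.
μ = 3.664 − (-1.645)·1.084 = 5.446.

μ ≈ 5.446, σ ≈ 1.084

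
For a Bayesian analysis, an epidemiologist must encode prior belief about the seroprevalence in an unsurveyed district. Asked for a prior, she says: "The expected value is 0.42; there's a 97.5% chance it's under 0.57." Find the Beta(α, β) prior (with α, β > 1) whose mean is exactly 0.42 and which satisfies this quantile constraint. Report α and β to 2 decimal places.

With mean 0.42 fixed, write α = 0.42s, β = 0.58s where s = α+β.
Need P(θ < 0.57) = 0.975 under Beta(0.42s, 0.58s). Normal approximation: (q−m)/√(m(1−m)/s) ≈ z_{0.975} = 1.96, so s ≈ 0.42·0.58·(1.96)²/(0.57−0.42)² = 41.6.
At s = 41.6: P(θ<0.57) ≈ 0.974. Adjusting to match 0.975 gives s ≈ 42.18.
So α = 0.42·42.18 ≈ 17.72, β = 0.58·42.18 ≈ 24.47.

α ≈ 17.72, β ≈ 24.47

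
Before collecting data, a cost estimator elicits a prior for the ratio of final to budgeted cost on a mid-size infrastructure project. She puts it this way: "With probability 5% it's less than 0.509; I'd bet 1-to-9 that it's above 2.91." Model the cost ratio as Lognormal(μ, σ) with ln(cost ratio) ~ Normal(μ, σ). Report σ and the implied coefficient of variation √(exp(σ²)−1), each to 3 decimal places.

σ ≈ 0.596, CV ≈ 0.653

If T ~ Lognormal(μ,σ) then ln T ~ Normal(μ,σ), so the p-quantile of ln T is μ + z_p·σ.
ln(0.509) = -0.6753 and ln(2.91) = 1.068; z_{0.05} = -1.645, z_{0.9} = 1.282.
σ = (1.068 − -0.6753)/(1.282 − (-1.645)) = 0.596.
μ = -0.6753 − (-1.645)·0.596 = 0.305.
CV = √(exp(σ²)−1) = √(exp(0.3549)−1) = 0.653.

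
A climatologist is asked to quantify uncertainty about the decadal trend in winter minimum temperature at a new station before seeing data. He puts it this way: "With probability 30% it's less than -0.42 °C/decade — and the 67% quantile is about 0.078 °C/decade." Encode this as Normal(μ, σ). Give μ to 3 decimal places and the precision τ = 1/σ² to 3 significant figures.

μ = -0.149, τ = 3.75

For Normal(μ,σ), the p-quantile is μ + z_p·σ. Here z_{0.3} = -0.5244, z_{0.67} = 0.4399.
So -0.42 = μ − 0.5244σ and 0.078 = μ + 0.4399σ.
Subtracting: σ = (0.078 − -0.42)/(0.4399 − (-0.5244)) = 0.516.
Then μ = -0.42 − (-0.5244)·0.516 = -0.149.
Precision τ = 1/σ² = 1/0.5164² = 3.75.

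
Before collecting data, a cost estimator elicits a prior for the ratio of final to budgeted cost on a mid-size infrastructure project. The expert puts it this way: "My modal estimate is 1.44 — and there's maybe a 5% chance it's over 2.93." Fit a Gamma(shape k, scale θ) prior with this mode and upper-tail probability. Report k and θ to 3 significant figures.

k ≈ 6.49, θ ≈ 0.262

Gamma(k,θ) with k>1 has mode (k−1)θ, so θ = 1.44/(k−1).
Need P(X < 2.93) = 0.95 with θ tied to k this way. Start at k = 2, θ = 1.44: P(X<2.93) ≈ 0.603.
Too low — raise k to concentrate. Iterating converges to k ≈ 6.49.
Then θ = 1.44/(6.49−1) ≈ 0.262.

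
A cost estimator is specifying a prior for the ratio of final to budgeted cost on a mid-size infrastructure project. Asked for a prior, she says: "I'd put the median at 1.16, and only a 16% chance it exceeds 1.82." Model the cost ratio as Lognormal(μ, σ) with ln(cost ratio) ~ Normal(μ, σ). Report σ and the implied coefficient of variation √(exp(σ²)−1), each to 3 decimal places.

If T ~ Lognormal(μ,σ) then ln T ~ Normal(μ,σ), so the p-quantile of ln T is μ + z_p·σ.
ln(1.16) = 0.1484 and ln(1.82) = 0.5988; z_{0.5} = 0, z_{0.84} = 0.9945.
σ = (0.5988 − 0.1484)/(0.9945 − (0)) = 0.453.
μ = 0.1484 − (0)·0.453 = 0.148.
CV = √(exp(σ²)−1) = √(exp(0.2051)−1) = 0.477.

σ ≈ 0.453, CV ≈ 0.477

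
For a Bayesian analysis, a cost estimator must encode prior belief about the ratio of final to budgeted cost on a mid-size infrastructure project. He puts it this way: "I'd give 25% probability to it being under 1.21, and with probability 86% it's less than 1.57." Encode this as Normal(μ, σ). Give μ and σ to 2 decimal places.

For Normal(μ,σ), the p-quantile is μ + z_p·σ. Here z_{0.25} = -0.6745, z_{0.86} = 1.08.
So 1.21 = μ − 0.6745σ and 1.57 = μ + 1.08σ.
Subtracting: σ = (1.57 − 1.21)/(1.08 − (-0.6745)) = 0.21.
Then μ = 1.21 − (-0.6745)·0.21 = 1.35.

μ = 1.35, σ = 0.21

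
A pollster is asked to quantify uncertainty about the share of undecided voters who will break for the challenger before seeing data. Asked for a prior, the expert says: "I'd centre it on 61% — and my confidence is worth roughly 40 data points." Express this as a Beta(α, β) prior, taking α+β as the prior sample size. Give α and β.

α = 24.4, β = 15.6

Under the effective-sample-size interpretation, Beta(α, β) has prior mean α/(α+β) and prior sample size α+β.
So α+β = 40 and α/(α+β) = 0.61, giving α = 0.61·40 = 24.4 and β = 40 − 24.4 = 15.6.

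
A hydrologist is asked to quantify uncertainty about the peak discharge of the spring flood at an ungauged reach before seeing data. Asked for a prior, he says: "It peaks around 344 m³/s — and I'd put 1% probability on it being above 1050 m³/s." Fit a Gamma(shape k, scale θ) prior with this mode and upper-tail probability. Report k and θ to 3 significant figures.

k ≈ 4.6, θ ≈ 95.6

Gamma(k,θ) with k>1 has mode (k−1)θ, so θ = 344/(k−1).
Need P(X < 1050) = 0.99 with θ tied to k this way. Start at k = 2, θ = 344: P(X<1050) ≈ 0.809.
Too low — raise k to concentrate. Iterating converges to k ≈ 4.6.
Then θ = 344/(4.6−1) ≈ 95.6.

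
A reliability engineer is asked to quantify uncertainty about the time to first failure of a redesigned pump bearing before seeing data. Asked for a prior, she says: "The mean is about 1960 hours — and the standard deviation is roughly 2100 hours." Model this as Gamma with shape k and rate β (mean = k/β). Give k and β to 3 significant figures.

k ≈ 0.871, β ≈ 0.000444

For Gamma(k, rate β): mean = k/β, variance = k/β², so CV = 1/√k.
CV = SD/mean = 2100/1960 = 1.071, hence k = 1/CV² = 0.871.
Then β = k/mean = 0.871/1960 = 0.000444.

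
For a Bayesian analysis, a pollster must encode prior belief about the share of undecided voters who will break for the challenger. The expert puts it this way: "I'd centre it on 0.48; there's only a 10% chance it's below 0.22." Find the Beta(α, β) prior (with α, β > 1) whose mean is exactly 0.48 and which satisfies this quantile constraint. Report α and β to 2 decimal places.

With mean 0.48 fixed, write α = 0.48s, β = 0.52s where s = α+β.
Need P(θ < 0.22) = 0.1 under Beta(0.48s, 0.52s). Normal approximation: (q−m)/√(m(1−m)/s) ≈ z_{0.1} = -1.28, so s ≈ 0.48·0.52·(-1.28)²/(0.22−0.48)² = 6.1.
At s = 6.1: P(θ<0.22) ≈ 0.090. Adjusting to match 0.1 gives s ≈ 5.57.
So α = 0.48·5.57 ≈ 2.67, β = 0.52·5.57 ≈ 2.90.

α ≈ 2.67, β ≈ 2.90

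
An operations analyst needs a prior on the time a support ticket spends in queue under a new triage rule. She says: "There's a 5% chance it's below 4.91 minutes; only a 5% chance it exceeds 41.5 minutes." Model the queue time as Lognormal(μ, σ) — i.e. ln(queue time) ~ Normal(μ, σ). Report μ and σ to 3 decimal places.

μ ≈ 2.658, σ ≈ 0.649

If T ~ Lognormal(μ,σ) then ln T ~ Normal(μ,σ), so the p-quantile of ln T is μ + z_p·σ.
ln(4.91) = 1.591 and ln(41.5) = 3.726; z_{0.05} = -1.645, z_{0.95} = 1.645.
σ = (3.726 − 1.591)/(1.645 − (-1.645)) = 0.649.
μ = 1.591 − (-1.645)·0.649 = 2.658.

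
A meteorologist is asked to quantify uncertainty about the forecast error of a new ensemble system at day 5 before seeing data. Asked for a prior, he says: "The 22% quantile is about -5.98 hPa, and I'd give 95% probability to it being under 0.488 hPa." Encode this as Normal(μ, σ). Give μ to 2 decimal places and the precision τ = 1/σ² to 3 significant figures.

For Normal(μ,σ), the p-quantile is μ + z_p·σ. Here z_{0.22} = -0.7722, z_{0.95} = 1.645.
So -5.98 = μ − 0.7722σ and 0.488 = μ + 1.645σ.
Subtracting: σ = (0.488 − -5.98)/(1.645 − (-0.7722)) = 2.68.
Then μ = -5.98 − (-0.7722)·2.68 = -3.91.
Precision τ = 1/σ² = 1/2.676² = 0.14.

μ = -3.91, τ = 0.14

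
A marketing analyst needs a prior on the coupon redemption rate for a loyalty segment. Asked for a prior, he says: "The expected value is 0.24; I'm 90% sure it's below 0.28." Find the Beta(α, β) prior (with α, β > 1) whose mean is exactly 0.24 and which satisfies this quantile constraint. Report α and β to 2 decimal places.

α ≈ 46.09, β ≈ 145.96

With mean 0.24 fixed, write α = 0.24s, β = 0.76s where s = α+β.
Need P(θ < 0.28) = 0.9 under Beta(0.24s, 0.76s). Normal approximation: (q−m)/√(m(1−m)/s) ≈ z_{0.9} = 1.28, so s ≈ 0.24·0.76·(1.28)²/(0.28−0.24)² = 187.2.
At s = 187.2: P(θ<0.28) ≈ 0.897. Adjusting to match 0.9 gives s ≈ 192.05.
So α = 0.24·192.05 ≈ 46.09, β = 0.76·192.05 ≈ 145.96.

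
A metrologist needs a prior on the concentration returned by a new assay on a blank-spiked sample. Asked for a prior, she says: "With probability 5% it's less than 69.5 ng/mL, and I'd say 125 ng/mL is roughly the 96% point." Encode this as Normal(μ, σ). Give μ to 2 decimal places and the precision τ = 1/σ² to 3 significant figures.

For Normal(μ,σ), the p-quantile is μ + z_p·σ. Here z_{0.05} = -1.645, z_{0.96} = 1.751.
So 69.5 = μ − 1.645σ and 125 = μ + 1.751σ.
Subtracting: σ = (125 − 69.5)/(1.751 − (-1.645)) = 16.34.
Then μ = 69.5 − (-1.645)·16.34 = 96.39.
Precision τ = 1/σ² = 1/16.34² = 0.00374.

μ = 96.39, τ = 0.00374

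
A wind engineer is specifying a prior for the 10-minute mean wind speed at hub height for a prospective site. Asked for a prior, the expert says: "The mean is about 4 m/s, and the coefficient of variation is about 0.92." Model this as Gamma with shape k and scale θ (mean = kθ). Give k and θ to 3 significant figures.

k ≈ 1.18, θ ≈ 3.39

For Gamma(k, scale θ): mean = kθ, variance = kθ², so CV = 1/√k.
CV = 0.92, hence k = 1/CV² = 1.18.
Then θ = mean/k = 4/1.18 = 3.39.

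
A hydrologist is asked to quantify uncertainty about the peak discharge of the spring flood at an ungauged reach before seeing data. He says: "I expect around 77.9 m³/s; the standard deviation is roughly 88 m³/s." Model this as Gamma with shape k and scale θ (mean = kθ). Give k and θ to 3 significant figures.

For Gamma(k, scale θ): mean = kθ, variance = kθ², so CV = 1/√k.
CV = SD/mean = 88/77.9 = 1.13, hence k = 1/CV² = 0.784.
Then θ = mean/k = 77.9/0.784 = 99.4.

k ≈ 0.784, θ ≈ 99.4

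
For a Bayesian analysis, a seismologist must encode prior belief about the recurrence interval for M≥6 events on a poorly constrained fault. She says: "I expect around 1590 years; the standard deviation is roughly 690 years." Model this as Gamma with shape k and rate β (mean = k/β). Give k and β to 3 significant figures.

For Gamma(k, rate β): mean = k/β, variance = k/β², so CV = 1/√k.
CV = SD/mean = 690/1590 = 0.434, hence k = 1/CV² = 5.31.
Then β = k/mean = 5.31/1590 = 0.00334.

k ≈ 5.31, β ≈ 0.00334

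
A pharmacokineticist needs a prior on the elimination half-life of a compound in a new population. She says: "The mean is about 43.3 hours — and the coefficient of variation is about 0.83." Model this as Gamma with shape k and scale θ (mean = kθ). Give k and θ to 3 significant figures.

k ≈ 1.45, θ ≈ 29.8

For Gamma(k, scale θ): mean = kθ, variance = kθ², so CV = 1/√k.
CV = 0.83, hence k = 1/CV² = 1.45.
Then θ = mean/k = 43.3/1.45 = 29.8.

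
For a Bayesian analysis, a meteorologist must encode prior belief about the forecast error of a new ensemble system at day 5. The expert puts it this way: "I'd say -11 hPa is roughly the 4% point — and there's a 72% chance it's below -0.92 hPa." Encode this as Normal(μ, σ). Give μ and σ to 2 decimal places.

μ = -3.44, σ = 4.32

The p-quantile of Normal(μ,σ) is μ + z_p·σ, with z_{0.04} = -1.751 and z_{0.72} = 0.5828.
Eliminate σ: μ = (z₂·x₁ − z₁·x₂)/(z₂ − z₁) = (0.5828·-11 − (-1.751)·-0.92)/2.334 = -3.44.
Then σ = (x₂ − x₁)/(z₂ − z₁) = (-0.92 − -11)/2.334 = 4.32.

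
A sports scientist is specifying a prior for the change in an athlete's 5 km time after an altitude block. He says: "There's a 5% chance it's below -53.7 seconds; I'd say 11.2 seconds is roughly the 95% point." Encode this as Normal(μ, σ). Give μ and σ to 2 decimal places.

The p-quantile of Normal(μ,σ) is μ + z_p·σ, with z_{0.05} = -1.645 and z_{0.95} = 1.645.
Eliminate σ: μ = (z₂·x₁ − z₁·x₂)/(z₂ − z₁) = (1.645·-53.7 − (-1.645)·11.2)/3.29 = -21.25.
Then σ = (x₂ − x₁)/(z₂ − z₁) = (11.2 − -53.7)/3.29 = 19.73.

μ = -21.25, σ = 19.73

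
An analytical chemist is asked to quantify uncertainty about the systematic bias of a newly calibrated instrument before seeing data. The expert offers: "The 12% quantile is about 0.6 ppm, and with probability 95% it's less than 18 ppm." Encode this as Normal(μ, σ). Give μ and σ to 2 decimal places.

The p-quantile of Normal(μ,σ) is μ + z_p·σ, with z_{0.12} = -1.175 and z_{0.95} = 1.645.
Eliminate σ: μ = (z₂·x₁ − z₁·x₂)/(z₂ − z₁) = (1.645·0.6 − (-1.175)·18)/2.82 = 7.85.
Then σ = (x₂ − x₁)/(z₂ − z₁) = (18 − 0.6)/2.82 = 6.17.

μ = 7.85, σ = 6.17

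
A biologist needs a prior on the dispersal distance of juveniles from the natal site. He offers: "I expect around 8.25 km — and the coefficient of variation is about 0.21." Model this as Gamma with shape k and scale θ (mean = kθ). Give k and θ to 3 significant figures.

k ≈ 22.7, θ ≈ 0.364

For Gamma(k, scale θ): mean = kθ, variance = kθ², so CV = 1/√k.
CV = 0.21, hence k = 1/CV² = 22.7.
Then θ = mean/k = 8.25/22.7 = 0.364.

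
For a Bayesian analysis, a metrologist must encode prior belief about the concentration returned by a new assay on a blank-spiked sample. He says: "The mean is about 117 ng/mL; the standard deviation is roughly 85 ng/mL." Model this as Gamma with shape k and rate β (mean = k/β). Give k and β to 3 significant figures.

For Gamma(k, rate β): mean = k/β, variance = k/β², so CV = 1/√k.
CV = SD/mean = 85/117 = 0.7265, hence k = 1/CV² = 1.89.
Then β = k/mean = 1.89/117 = 0.0162.

k ≈ 1.89, β ≈ 0.0162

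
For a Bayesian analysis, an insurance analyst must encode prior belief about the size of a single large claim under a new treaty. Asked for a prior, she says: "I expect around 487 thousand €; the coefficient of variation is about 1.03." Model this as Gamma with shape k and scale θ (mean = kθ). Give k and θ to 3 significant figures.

k ≈ 0.943, θ ≈ 517

For Gamma(k, scale θ): mean = kθ, variance = kθ², so CV = 1/√k.
CV = 1.03, hence k = 1/CV² = 0.943.
Then θ = mean/k = 487/0.943 = 517.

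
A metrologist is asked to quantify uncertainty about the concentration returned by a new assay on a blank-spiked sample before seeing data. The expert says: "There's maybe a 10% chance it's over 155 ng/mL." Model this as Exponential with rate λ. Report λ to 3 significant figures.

λ ≈ 0.0149

P(T > 155.0) = e^(−λ·155.0) = 0.1, so λ = −ln(0.1)/155.0 = 0.0149.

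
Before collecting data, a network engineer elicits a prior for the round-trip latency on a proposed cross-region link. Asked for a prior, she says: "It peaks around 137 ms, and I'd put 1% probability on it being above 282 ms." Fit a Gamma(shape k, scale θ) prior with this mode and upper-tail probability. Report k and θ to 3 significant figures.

k ≈ 10.4, θ ≈ 14.6

Gamma(k,θ) with k>1 has mode (k−1)θ, so θ = 137/(k−1).
Need P(X < 282) = 0.99 with θ tied to k this way. Start at k = 2, θ = 137: P(X<282) ≈ 0.610.
Too low — raise k to concentrate. Iterating converges to k ≈ 10.4.
Then θ = 137/(10.4−1) ≈ 14.6.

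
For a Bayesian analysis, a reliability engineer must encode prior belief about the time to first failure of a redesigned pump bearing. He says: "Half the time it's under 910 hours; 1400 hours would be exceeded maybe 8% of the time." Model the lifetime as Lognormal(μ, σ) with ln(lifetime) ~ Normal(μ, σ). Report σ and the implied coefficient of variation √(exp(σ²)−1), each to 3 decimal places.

If T ~ Lognormal(μ,σ) then ln T ~ Normal(μ,σ), so the p-quantile of ln T is μ + z_p·σ.
ln(910) = 6.813 and ln(1400) = 7.244; z_{0.5} = 0, z_{0.92} = 1.405.
σ = (7.244 − 6.813)/(1.405 − (0)) = 0.307.
μ = 6.813 − (0)·0.307 = 6.813.
CV = √(exp(σ²)−1) = √(exp(0.0940)−1) = 0.314.

σ ≈ 0.307, CV ≈ 0.314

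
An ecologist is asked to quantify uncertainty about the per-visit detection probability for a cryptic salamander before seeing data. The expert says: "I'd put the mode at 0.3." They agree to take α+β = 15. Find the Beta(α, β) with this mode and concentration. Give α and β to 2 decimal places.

α = 4.90, β = 10.10

For α,β > 1 the Beta mode is (α−1)/(α+β−2). With α+β = 15, the mode is (α−1)/13.
Set (α−1)/13 = 0.3 → α = 1 + 0.3·13 = 4.90.
β = 15 − α = 10.10.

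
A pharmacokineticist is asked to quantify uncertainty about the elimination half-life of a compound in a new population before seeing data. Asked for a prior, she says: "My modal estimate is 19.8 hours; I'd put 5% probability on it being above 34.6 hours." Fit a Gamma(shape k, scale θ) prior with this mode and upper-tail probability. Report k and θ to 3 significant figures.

k ≈ 9.95, θ ≈ 2.21

Gamma(k,θ) with k>1 has mode (k−1)θ, so θ = 19.8/(k−1).
Need P(X < 34.6) = 0.95 with θ tied to k this way. Start at k = 2, θ = 19.8: P(X<34.6) ≈ 0.521.
Too low — raise k to concentrate. Iterating converges to k ≈ 9.95.
Then θ = 19.8/(9.95−1) ≈ 2.21.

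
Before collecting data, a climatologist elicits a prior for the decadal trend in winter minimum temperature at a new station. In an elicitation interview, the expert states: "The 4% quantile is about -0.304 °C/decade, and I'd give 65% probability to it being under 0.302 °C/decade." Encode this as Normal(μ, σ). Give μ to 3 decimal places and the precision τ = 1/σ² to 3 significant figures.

μ = 0.193, τ = 12.4

The p-quantile of Normal(μ,σ) is μ + z_p·σ, with z_{0.04} = -1.751 and z_{0.65} = 0.3853.
Eliminate σ: μ = (z₂·x₁ − z₁·x₂)/(z₂ − z₁) = (0.3853·-0.304 − (-1.751)·0.302)/2.136 = 0.193.
Then σ = (x₂ − x₁)/(z₂ − z₁) = (0.302 − -0.304)/2.136 = 0.284.
Precision τ = 1/σ² = 1/0.2837² = 12.4.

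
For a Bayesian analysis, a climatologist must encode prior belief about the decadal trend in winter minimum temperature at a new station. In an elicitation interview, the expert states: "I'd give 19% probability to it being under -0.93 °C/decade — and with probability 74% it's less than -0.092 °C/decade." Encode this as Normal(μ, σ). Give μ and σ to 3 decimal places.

μ = -0.446, σ = 0.551

The p-quantile of Normal(μ,σ) is μ + z_p·σ, with z_{0.19} = -0.8779 and z_{0.74} = 0.6433.
Eliminate σ: μ = (z₂·x₁ − z₁·x₂)/(z₂ − z₁) = (0.6433·-0.93 − (-0.8779)·-0.092)/1.521 = -0.446.
Then σ = (x₂ − x₁)/(z₂ − z₁) = (-0.092 − -0.93)/1.521 = 0.551.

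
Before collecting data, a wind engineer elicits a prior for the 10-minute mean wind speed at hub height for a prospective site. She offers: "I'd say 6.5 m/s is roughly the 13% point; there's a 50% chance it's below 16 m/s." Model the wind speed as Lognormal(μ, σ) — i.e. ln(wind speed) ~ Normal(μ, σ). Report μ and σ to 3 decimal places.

μ ≈ 2.773, σ ≈ 0.800

If T ~ Lognormal(μ,σ) then ln T ~ Normal(μ,σ), so the p-quantile of ln T is μ + z_p·σ.
ln(6.5) = 1.872 and ln(16) = 2.773; z_{0.13} = -1.126, z_{0.5} = 0.
σ = (2.773 − 1.872)/(0 − (-1.126)) = 0.800.
μ = 1.872 − (-1.126)·0.800 = 2.773.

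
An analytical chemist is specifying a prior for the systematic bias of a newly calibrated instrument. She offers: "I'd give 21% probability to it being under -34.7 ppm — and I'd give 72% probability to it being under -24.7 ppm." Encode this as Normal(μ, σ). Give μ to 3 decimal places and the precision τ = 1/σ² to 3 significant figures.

μ = -28.895, τ = 0.0193

For Normal(μ,σ), the p-quantile is μ + z_p·σ. Here z_{0.21} = -0.8064, z_{0.72} = 0.5828.
So -34.7 = μ − 0.8064σ and -24.7 = μ + 0.5828σ.
Subtracting: σ = (-24.7 − -34.7)/(0.5828 − (-0.8064)) = 7.198.
Then μ = -34.7 − (-0.8064)·7.198 = -28.895.
Precision τ = 1/σ² = 1/7.198² = 0.0193.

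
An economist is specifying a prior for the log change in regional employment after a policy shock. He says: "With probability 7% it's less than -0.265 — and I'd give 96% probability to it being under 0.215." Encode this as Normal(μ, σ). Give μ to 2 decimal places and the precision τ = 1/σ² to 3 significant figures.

The p-quantile of Normal(μ,σ) is μ + z_p·σ, with z_{0.07} = -1.476 and z_{0.96} = 1.751.
Eliminate σ: μ = (z₂·x₁ − z₁·x₂)/(z₂ − z₁) = (1.751·-0.265 − (-1.476)·0.215)/3.226 = -0.05.
Then σ = (x₂ − x₁)/(z₂ − z₁) = (0.215 − -0.265)/3.226 = 0.15.
Precision τ = 1/σ² = 1/0.1488² = 45.2.

μ = -0.05, τ = 45.2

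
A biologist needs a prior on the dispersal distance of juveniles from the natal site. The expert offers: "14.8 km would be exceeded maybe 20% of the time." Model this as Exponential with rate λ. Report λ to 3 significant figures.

λ ≈ 0.109

P(T > 14.8) = e^(−λ·14.8) = 0.2, so λ = −ln(0.2)/14.8 = 0.109.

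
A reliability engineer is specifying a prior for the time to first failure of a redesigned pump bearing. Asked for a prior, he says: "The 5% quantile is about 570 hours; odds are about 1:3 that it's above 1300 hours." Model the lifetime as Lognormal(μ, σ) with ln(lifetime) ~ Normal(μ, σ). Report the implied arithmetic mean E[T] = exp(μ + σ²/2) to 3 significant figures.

E[T] ≈ 1090 hours

If T ~ Lognormal(μ,σ) then ln T ~ Normal(μ,σ), so the p-quantile of ln T is μ + z_p·σ.
ln(570) = 6.346 and ln(1300) = 7.17; z_{0.05} = -1.645, z_{0.75} = 0.6745.
σ = (7.17 − 6.346)/(0.6745 − (-1.645)) = 0.355.
μ = 6.346 − (-1.645)·0.355 = 6.930.
E[T] = exp(μ + σ²/2) = exp(6.930 + 0.0632) = 1090 hours.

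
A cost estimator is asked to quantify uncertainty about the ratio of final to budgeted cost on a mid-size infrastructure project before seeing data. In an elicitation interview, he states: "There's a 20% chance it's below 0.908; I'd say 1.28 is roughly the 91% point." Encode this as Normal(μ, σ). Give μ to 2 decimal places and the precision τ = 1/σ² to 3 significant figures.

μ = 1.05, τ = 34.4

For Normal(μ,σ), the p-quantile is μ + z_p·σ. Here z_{0.2} = -0.8416, z_{0.91} = 1.341.
So 0.908 = μ − 0.8416σ and 1.28 = μ + 1.341σ.
Subtracting: σ = (1.28 − 0.908)/(1.341 − (-0.8416)) = 0.17.
Then μ = 0.908 − (-0.8416)·0.17 = 1.05.
Precision τ = 1/σ² = 1/0.1705² = 34.4.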